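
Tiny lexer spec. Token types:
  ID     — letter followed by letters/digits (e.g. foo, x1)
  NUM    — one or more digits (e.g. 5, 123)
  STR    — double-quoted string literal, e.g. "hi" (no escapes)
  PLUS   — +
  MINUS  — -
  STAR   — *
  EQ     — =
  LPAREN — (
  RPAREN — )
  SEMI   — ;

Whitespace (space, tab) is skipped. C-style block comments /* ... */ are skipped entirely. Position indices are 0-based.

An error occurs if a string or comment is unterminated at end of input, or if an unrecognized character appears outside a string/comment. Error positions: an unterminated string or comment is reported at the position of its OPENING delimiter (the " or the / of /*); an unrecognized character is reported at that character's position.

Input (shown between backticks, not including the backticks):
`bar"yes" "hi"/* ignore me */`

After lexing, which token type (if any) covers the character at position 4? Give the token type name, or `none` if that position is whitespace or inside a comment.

pos=0: emit ID 'bar' (now at pos=3)
pos=3: enter STRING mode
pos=3: emit STR "yes" (now at pos=8)
pos=9: enter STRING mode
pos=9: emit STR "hi" (now at pos=13)
pos=13: enter COMMENT mode (saw '/*')
exit COMMENT mode (now at pos=28)
DONE. 3 tokens: [ID, STR, STR]
Position 4: char is 'y' -> STR

Answer: STR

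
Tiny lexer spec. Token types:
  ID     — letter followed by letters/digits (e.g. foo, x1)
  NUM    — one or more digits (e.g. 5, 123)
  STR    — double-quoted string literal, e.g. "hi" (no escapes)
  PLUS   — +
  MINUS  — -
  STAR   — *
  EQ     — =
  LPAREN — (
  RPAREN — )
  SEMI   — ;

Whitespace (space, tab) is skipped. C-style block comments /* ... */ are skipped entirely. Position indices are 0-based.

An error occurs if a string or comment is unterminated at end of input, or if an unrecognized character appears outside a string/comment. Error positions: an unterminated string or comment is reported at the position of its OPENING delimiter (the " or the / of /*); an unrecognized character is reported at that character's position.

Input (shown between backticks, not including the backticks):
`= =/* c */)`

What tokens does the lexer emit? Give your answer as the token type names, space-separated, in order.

pos=0: emit EQ '='
pos=2: emit EQ '='
pos=3: enter COMMENT mode (saw '/*')
exit COMMENT mode (now at pos=10)
pos=10: emit RPAREN ')'
DONE. 3 tokens: [EQ, EQ, RPAREN]

Answer: EQ EQ RPAREN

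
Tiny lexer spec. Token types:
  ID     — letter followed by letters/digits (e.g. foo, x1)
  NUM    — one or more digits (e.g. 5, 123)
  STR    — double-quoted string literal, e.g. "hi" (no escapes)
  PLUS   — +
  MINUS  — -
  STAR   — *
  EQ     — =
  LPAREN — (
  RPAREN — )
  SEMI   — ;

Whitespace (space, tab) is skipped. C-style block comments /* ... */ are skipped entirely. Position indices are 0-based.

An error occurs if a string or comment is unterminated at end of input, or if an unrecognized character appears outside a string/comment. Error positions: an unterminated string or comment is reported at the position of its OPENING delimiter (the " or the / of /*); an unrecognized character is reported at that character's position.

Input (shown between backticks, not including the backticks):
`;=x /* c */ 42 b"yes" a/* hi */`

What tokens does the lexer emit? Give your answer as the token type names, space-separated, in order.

pos=0: emit SEMI ';'
pos=1: emit EQ '='
pos=2: emit ID 'x' (now at pos=3)
pos=4: enter COMMENT mode (saw '/*')
exit COMMENT mode (now at pos=11)
pos=12: emit NUM '42' (now at pos=14)
pos=15: emit ID 'b' (now at pos=16)
pos=16: enter STRING mode
pos=16: emit STR "yes" (now at pos=21)
pos=22: emit ID 'a' (now at pos=23)
pos=23: enter COMMENT mode (saw '/*')
exit COMMENT mode (now at pos=31)
DONE. 7 tokens: [SEMI, EQ, ID, NUM, ID, STR, ID]

Answer: SEMI EQ ID NUM ID STR ID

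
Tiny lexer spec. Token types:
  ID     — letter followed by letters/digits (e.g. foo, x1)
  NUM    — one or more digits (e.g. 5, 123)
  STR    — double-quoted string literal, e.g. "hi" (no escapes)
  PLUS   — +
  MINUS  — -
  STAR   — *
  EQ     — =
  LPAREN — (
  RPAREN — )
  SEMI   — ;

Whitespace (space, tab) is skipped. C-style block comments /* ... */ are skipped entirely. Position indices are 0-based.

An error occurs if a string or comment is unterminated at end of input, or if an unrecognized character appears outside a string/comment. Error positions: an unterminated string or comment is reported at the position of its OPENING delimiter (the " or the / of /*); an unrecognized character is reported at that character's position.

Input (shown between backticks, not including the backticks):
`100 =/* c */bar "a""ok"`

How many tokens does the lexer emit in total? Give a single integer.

Answer: 5

Derivation:
pos=0: emit NUM '100' (now at pos=3)
pos=4: emit EQ '='
pos=5: enter COMMENT mode (saw '/*')
exit COMMENT mode (now at pos=12)
pos=12: emit ID 'bar' (now at pos=15)
pos=16: enter STRING mode
pos=16: emit STR "a" (now at pos=19)
pos=19: enter STRING mode
pos=19: emit STR "ok" (now at pos=23)
DONE. 5 tokens: [NUM, EQ, ID, STR, STR]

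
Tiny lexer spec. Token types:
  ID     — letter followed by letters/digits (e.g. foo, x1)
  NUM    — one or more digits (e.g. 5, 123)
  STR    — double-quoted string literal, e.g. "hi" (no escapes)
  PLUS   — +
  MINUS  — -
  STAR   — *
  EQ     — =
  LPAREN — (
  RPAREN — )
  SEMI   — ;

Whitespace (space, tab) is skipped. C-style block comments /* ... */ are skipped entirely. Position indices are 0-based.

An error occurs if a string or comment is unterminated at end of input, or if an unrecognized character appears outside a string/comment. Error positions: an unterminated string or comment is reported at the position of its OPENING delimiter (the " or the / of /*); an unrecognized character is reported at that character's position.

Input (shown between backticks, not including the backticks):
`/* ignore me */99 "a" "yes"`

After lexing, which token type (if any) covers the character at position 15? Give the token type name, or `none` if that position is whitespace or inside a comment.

pos=0: enter COMMENT mode (saw '/*')
exit COMMENT mode (now at pos=15)
pos=15: emit NUM '99' (now at pos=17)
pos=18: enter STRING mode
pos=18: emit STR "a" (now at pos=21)
pos=22: enter STRING mode
pos=22: emit STR "yes" (now at pos=27)
DONE. 3 tokens: [NUM, STR, STR]
Position 15: char is '9' -> NUM

Answer: NUM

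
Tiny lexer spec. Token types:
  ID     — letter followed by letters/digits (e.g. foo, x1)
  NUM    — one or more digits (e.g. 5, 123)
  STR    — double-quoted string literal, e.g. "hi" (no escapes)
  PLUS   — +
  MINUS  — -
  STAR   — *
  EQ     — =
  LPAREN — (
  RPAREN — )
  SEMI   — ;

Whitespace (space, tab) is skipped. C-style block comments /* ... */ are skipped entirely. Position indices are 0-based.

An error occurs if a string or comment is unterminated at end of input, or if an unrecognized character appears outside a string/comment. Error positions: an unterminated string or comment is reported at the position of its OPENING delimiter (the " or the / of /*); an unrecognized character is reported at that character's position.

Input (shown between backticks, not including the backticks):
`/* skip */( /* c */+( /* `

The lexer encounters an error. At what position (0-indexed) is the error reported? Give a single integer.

Answer: 22

Derivation:
pos=0: enter COMMENT mode (saw '/*')
exit COMMENT mode (now at pos=10)
pos=10: emit LPAREN '('
pos=12: enter COMMENT mode (saw '/*')
exit COMMENT mode (now at pos=19)
pos=19: emit PLUS '+'
pos=20: emit LPAREN '('
pos=22: enter COMMENT mode (saw '/*')
pos=22: ERROR — unterminated comment (reached EOF)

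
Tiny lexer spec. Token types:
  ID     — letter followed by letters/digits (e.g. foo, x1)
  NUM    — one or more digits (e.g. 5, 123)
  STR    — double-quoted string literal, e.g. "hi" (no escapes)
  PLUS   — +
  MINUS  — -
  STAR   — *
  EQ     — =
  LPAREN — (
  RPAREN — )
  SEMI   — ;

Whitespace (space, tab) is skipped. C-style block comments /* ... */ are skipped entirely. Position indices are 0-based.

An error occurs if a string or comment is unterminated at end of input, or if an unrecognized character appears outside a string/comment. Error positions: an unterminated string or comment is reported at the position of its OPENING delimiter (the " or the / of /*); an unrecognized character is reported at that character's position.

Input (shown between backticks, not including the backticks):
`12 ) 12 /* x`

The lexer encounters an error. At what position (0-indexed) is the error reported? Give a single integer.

pos=0: emit NUM '12' (now at pos=2)
pos=3: emit RPAREN ')'
pos=5: emit NUM '12' (now at pos=7)
pos=8: enter COMMENT mode (saw '/*')
pos=8: ERROR — unterminated comment (reached EOF)

Answer: 8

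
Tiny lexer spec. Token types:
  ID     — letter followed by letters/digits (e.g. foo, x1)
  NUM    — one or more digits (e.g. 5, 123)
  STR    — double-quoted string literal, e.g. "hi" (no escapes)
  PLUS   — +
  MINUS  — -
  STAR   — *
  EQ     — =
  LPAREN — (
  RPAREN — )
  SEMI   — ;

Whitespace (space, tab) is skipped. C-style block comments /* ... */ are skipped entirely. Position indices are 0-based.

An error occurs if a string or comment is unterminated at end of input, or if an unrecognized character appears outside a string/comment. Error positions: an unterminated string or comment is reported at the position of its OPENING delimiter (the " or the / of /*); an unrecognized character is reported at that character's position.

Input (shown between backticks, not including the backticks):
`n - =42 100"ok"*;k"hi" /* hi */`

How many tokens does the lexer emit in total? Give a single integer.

pos=0: emit ID 'n' (now at pos=1)
pos=2: emit MINUS '-'
pos=4: emit EQ '='
pos=5: emit NUM '42' (now at pos=7)
pos=8: emit NUM '100' (now at pos=11)
pos=11: enter STRING mode
pos=11: emit STR "ok" (now at pos=15)
pos=15: emit STAR '*'
pos=16: emit SEMI ';'
pos=17: emit ID 'k' (now at pos=18)
pos=18: enter STRING mode
pos=18: emit STR "hi" (now at pos=22)
pos=23: enter COMMENT mode (saw '/*')
exit COMMENT mode (now at pos=31)
DONE. 10 tokens: [ID, MINUS, EQ, NUM, NUM, STR, STAR, SEMI, ID, STR]

Answer: 10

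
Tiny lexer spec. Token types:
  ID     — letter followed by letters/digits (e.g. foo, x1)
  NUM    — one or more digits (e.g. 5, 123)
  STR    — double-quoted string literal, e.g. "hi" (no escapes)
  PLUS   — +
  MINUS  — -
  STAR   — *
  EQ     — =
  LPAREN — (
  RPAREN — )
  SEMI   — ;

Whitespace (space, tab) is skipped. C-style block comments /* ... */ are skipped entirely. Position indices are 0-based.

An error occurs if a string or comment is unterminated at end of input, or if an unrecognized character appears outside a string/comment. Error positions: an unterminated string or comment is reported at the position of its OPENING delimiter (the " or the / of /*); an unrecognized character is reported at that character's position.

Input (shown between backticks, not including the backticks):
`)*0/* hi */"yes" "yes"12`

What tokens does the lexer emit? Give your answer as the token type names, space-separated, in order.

pos=0: emit RPAREN ')'
pos=1: emit STAR '*'
pos=2: emit NUM '0' (now at pos=3)
pos=3: enter COMMENT mode (saw '/*')
exit COMMENT mode (now at pos=11)
pos=11: enter STRING mode
pos=11: emit STR "yes" (now at pos=16)
pos=17: enter STRING mode
pos=17: emit STR "yes" (now at pos=22)
pos=22: emit NUM '12' (now at pos=24)
DONE. 6 tokens: [RPAREN, STAR, NUM, STR, STR, NUM]

Answer: RPAREN STAR NUM STR STR NUM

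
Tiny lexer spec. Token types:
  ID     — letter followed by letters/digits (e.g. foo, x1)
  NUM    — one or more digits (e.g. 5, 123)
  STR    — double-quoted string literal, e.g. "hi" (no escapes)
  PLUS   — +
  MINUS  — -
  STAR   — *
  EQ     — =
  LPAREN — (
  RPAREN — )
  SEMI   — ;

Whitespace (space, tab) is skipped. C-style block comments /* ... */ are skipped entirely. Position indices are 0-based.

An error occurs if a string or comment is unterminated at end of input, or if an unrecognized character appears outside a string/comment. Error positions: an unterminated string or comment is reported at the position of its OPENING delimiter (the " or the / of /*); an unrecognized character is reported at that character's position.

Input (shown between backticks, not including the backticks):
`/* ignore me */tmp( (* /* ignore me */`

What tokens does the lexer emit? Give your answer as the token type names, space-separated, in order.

pos=0: enter COMMENT mode (saw '/*')
exit COMMENT mode (now at pos=15)
pos=15: emit ID 'tmp' (now at pos=18)
pos=18: emit LPAREN '('
pos=20: emit LPAREN '('
pos=21: emit STAR '*'
pos=23: enter COMMENT mode (saw '/*')
exit COMMENT mode (now at pos=38)
DONE. 4 tokens: [ID, LPAREN, LPAREN, STAR]

Answer: ID LPAREN LPAREN STAR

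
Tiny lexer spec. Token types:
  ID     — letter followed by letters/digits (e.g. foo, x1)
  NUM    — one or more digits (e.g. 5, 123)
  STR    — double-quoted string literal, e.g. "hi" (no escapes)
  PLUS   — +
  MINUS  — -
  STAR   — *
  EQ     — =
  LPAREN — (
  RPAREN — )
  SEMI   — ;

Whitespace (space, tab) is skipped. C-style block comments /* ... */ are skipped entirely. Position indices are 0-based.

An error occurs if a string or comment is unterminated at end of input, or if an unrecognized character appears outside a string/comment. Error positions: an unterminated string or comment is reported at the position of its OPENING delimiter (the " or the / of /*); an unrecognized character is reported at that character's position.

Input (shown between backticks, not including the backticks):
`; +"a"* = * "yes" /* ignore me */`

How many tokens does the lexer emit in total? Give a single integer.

pos=0: emit SEMI ';'
pos=2: emit PLUS '+'
pos=3: enter STRING mode
pos=3: emit STR "a" (now at pos=6)
pos=6: emit STAR '*'
pos=8: emit EQ '='
pos=10: emit STAR '*'
pos=12: enter STRING mode
pos=12: emit STR "yes" (now at pos=17)
pos=18: enter COMMENT mode (saw '/*')
exit COMMENT mode (now at pos=33)
DONE. 7 tokens: [SEMI, PLUS, STR, STAR, EQ, STAR, STR]

Answer: 7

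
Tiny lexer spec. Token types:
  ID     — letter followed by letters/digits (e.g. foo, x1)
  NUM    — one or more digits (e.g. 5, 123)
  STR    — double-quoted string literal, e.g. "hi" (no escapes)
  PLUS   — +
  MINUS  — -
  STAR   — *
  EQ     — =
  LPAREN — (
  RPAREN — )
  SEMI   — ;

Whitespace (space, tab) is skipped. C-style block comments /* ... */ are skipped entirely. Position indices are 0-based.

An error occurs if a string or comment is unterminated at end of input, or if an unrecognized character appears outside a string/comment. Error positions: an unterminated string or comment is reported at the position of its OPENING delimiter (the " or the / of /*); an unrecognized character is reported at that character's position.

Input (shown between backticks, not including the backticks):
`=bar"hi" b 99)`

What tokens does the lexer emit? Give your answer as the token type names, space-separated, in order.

pos=0: emit EQ '='
pos=1: emit ID 'bar' (now at pos=4)
pos=4: enter STRING mode
pos=4: emit STR "hi" (now at pos=8)
pos=9: emit ID 'b' (now at pos=10)
pos=11: emit NUM '99' (now at pos=13)
pos=13: emit RPAREN ')'
DONE. 6 tokens: [EQ, ID, STR, ID, NUM, RPAREN]

Answer: EQ ID STR ID NUM RPAREN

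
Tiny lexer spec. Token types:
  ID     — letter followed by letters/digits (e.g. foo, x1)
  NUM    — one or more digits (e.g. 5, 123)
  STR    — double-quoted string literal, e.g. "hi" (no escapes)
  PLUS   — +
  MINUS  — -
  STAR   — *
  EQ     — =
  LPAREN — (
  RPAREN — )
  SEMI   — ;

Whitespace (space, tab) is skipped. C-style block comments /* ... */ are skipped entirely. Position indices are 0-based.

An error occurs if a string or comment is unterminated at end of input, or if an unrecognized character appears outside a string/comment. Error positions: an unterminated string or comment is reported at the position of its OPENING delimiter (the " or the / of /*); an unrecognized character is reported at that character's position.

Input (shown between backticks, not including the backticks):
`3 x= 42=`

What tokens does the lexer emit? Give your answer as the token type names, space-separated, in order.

pos=0: emit NUM '3' (now at pos=1)
pos=2: emit ID 'x' (now at pos=3)
pos=3: emit EQ '='
pos=5: emit NUM '42' (now at pos=7)
pos=7: emit EQ '='
DONE. 5 tokens: [NUM, ID, EQ, NUM, EQ]

Answer: NUM ID EQ NUM EQ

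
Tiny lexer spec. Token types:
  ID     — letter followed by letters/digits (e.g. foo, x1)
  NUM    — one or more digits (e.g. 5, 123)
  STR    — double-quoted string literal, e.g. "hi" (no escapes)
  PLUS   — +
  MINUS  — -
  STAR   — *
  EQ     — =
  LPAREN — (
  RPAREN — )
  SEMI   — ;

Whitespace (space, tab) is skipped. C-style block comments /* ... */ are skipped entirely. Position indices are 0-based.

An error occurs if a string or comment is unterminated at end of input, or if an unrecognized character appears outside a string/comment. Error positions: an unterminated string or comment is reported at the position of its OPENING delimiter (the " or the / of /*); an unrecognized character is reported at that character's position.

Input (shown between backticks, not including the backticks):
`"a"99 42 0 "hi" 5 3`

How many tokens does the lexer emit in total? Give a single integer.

Answer: 7

Derivation:
pos=0: enter STRING mode
pos=0: emit STR "a" (now at pos=3)
pos=3: emit NUM '99' (now at pos=5)
pos=6: emit NUM '42' (now at pos=8)
pos=9: emit NUM '0' (now at pos=10)
pos=11: enter STRING mode
pos=11: emit STR "hi" (now at pos=15)
pos=16: emit NUM '5' (now at pos=17)
pos=18: emit NUM '3' (now at pos=19)
DONE. 7 tokens: [STR, NUM, NUM, NUM, STR, NUM, NUM]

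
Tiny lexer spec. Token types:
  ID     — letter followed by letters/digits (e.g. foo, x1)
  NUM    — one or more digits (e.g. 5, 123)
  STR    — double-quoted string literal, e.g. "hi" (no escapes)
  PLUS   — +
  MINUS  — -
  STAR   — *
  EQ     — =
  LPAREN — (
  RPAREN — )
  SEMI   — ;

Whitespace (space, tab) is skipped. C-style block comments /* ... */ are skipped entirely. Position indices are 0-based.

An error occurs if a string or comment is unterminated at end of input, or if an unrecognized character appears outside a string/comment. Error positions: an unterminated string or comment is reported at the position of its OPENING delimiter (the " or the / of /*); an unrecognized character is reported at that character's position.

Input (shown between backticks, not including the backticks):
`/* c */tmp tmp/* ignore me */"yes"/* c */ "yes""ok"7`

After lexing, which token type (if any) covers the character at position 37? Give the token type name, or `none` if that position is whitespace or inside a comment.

Answer: none

Derivation:
pos=0: enter COMMENT mode (saw '/*')
exit COMMENT mode (now at pos=7)
pos=7: emit ID 'tmp' (now at pos=10)
pos=11: emit ID 'tmp' (now at pos=14)
pos=14: enter COMMENT mode (saw '/*')
exit COMMENT mode (now at pos=29)
pos=29: enter STRING mode
pos=29: emit STR "yes" (now at pos=34)
pos=34: enter COMMENT mode (saw '/*')
exit COMMENT mode (now at pos=41)
pos=42: enter STRING mode
pos=42: emit STR "yes" (now at pos=47)
pos=47: enter STRING mode
pos=47: emit STR "ok" (now at pos=51)
pos=51: emit NUM '7' (now at pos=52)
DONE. 6 tokens: [ID, ID, STR, STR, STR, NUM]
Position 37: char is 'c' -> none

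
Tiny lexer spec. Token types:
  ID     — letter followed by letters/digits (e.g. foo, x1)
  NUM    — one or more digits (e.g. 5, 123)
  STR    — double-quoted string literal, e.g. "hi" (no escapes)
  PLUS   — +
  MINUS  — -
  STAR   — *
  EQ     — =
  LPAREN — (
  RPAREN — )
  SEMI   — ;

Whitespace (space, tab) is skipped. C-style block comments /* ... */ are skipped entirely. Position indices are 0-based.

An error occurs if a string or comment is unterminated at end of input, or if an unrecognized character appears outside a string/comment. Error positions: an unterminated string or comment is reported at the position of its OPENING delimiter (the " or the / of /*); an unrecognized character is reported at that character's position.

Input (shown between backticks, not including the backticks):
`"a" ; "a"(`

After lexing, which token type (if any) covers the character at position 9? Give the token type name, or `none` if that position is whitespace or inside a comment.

Answer: LPAREN

Derivation:
pos=0: enter STRING mode
pos=0: emit STR "a" (now at pos=3)
pos=4: emit SEMI ';'
pos=6: enter STRING mode
pos=6: emit STR "a" (now at pos=9)
pos=9: emit LPAREN '('
DONE. 4 tokens: [STR, SEMI, STR, LPAREN]
Position 9: char is '(' -> LPAREN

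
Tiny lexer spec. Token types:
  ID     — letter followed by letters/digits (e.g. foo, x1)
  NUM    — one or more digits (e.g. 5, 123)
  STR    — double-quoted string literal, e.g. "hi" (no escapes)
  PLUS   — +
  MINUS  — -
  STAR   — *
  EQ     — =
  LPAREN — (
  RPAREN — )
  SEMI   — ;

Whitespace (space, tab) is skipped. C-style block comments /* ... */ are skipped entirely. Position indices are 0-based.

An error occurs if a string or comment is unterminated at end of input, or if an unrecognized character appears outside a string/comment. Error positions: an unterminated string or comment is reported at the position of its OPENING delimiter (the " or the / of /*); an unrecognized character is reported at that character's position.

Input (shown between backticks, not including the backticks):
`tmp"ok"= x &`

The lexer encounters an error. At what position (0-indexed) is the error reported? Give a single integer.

pos=0: emit ID 'tmp' (now at pos=3)
pos=3: enter STRING mode
pos=3: emit STR "ok" (now at pos=7)
pos=7: emit EQ '='
pos=9: emit ID 'x' (now at pos=10)
pos=11: ERROR — unrecognized char '&'

Answer: 11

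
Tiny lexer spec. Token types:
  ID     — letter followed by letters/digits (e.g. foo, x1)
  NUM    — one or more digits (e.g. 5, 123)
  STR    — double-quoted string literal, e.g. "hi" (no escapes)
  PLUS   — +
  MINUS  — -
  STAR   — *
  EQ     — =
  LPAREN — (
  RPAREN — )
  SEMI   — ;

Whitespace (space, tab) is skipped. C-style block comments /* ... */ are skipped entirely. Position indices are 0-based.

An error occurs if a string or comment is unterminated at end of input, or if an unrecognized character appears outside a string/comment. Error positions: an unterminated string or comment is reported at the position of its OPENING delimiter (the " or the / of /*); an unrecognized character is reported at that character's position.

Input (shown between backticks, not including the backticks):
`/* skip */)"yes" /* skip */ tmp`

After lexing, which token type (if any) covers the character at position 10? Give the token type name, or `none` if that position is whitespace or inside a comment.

pos=0: enter COMMENT mode (saw '/*')
exit COMMENT mode (now at pos=10)
pos=10: emit RPAREN ')'
pos=11: enter STRING mode
pos=11: emit STR "yes" (now at pos=16)
pos=17: enter COMMENT mode (saw '/*')
exit COMMENT mode (now at pos=27)
pos=28: emit ID 'tmp' (now at pos=31)
DONE. 3 tokens: [RPAREN, STR, ID]
Position 10: char is ')' -> RPAREN

Answer: RPAREN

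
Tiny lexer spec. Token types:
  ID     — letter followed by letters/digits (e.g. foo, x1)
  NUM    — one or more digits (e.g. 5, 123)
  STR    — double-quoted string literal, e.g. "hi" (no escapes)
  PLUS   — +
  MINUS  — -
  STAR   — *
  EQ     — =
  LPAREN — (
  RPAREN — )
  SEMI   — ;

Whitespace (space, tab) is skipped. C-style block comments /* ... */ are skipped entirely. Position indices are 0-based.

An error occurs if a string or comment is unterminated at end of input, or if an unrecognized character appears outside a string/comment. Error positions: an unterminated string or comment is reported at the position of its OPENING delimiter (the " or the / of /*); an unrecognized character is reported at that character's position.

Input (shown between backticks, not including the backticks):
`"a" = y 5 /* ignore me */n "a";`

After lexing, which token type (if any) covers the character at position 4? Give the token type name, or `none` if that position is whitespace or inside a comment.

Answer: EQ

Derivation:
pos=0: enter STRING mode
pos=0: emit STR "a" (now at pos=3)
pos=4: emit EQ '='
pos=6: emit ID 'y' (now at pos=7)
pos=8: emit NUM '5' (now at pos=9)
pos=10: enter COMMENT mode (saw '/*')
exit COMMENT mode (now at pos=25)
pos=25: emit ID 'n' (now at pos=26)
pos=27: enter STRING mode
pos=27: emit STR "a" (now at pos=30)
pos=30: emit SEMI ';'
DONE. 7 tokens: [STR, EQ, ID, NUM, ID, STR, SEMI]
Position 4: char is '=' -> EQ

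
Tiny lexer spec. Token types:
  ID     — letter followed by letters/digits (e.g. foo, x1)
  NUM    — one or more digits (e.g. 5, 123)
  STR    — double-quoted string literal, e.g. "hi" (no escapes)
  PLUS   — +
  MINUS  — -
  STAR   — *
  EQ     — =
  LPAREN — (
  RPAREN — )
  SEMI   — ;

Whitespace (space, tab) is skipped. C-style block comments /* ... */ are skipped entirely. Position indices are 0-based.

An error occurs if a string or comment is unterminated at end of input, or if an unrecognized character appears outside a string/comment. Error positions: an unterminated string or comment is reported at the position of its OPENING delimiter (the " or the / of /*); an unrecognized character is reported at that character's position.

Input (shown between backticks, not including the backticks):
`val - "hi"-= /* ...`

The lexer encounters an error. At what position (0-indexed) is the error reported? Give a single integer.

Answer: 13

Derivation:
pos=0: emit ID 'val' (now at pos=3)
pos=4: emit MINUS '-'
pos=6: enter STRING mode
pos=6: emit STR "hi" (now at pos=10)
pos=10: emit MINUS '-'
pos=11: emit EQ '='
pos=13: enter COMMENT mode (saw '/*')
pos=13: ERROR — unterminated comment (reached EOF)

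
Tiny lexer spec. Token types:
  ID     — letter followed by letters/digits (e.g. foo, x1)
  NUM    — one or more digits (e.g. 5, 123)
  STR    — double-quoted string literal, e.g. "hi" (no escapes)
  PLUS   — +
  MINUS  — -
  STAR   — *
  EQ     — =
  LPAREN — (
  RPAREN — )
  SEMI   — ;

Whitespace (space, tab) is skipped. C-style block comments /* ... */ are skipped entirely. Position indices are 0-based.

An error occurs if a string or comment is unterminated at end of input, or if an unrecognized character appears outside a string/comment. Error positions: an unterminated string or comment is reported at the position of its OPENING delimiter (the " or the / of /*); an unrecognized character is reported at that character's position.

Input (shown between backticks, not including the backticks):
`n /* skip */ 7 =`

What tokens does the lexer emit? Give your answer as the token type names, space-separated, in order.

pos=0: emit ID 'n' (now at pos=1)
pos=2: enter COMMENT mode (saw '/*')
exit COMMENT mode (now at pos=12)
pos=13: emit NUM '7' (now at pos=14)
pos=15: emit EQ '='
DONE. 3 tokens: [ID, NUM, EQ]

Answer: ID NUM EQ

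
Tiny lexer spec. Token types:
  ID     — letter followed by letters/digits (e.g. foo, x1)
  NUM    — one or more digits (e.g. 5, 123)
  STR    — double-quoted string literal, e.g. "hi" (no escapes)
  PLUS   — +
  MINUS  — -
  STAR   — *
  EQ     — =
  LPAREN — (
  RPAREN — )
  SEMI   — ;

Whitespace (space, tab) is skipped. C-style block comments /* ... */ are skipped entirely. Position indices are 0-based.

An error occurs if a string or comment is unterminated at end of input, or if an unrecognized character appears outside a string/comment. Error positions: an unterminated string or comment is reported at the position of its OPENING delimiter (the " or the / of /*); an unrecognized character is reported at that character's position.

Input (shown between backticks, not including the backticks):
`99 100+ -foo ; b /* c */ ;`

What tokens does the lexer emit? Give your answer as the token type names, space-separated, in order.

pos=0: emit NUM '99' (now at pos=2)
pos=3: emit NUM '100' (now at pos=6)
pos=6: emit PLUS '+'
pos=8: emit MINUS '-'
pos=9: emit ID 'foo' (now at pos=12)
pos=13: emit SEMI ';'
pos=15: emit ID 'b' (now at pos=16)
pos=17: enter COMMENT mode (saw '/*')
exit COMMENT mode (now at pos=24)
pos=25: emit SEMI ';'
DONE. 8 tokens: [NUM, NUM, PLUS, MINUS, ID, SEMI, ID, SEMI]

Answer: NUM NUM PLUS MINUS ID SEMI ID SEMI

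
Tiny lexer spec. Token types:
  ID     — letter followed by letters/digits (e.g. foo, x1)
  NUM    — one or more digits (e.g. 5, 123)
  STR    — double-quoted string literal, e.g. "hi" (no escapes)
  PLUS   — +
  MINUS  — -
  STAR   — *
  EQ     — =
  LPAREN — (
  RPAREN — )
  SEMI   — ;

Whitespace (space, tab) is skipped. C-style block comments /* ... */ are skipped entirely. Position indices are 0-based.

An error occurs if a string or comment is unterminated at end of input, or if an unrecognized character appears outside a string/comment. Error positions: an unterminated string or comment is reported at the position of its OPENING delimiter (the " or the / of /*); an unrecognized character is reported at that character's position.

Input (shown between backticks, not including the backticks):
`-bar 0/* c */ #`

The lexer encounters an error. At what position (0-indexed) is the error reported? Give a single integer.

Answer: 14

Derivation:
pos=0: emit MINUS '-'
pos=1: emit ID 'bar' (now at pos=4)
pos=5: emit NUM '0' (now at pos=6)
pos=6: enter COMMENT mode (saw '/*')
exit COMMENT mode (now at pos=13)
pos=14: ERROR — unrecognized char '#'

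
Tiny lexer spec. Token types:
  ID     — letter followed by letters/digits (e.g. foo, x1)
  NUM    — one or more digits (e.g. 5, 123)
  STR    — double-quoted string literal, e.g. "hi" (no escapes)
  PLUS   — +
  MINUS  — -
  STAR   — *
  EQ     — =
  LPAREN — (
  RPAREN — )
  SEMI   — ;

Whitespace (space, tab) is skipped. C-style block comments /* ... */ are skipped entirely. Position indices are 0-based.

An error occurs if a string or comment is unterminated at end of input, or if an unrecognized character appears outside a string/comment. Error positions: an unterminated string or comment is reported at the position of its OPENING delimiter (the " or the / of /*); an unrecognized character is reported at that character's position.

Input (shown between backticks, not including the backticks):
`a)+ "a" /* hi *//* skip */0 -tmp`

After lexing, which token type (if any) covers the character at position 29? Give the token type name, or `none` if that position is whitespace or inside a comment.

Answer: ID

Derivation:
pos=0: emit ID 'a' (now at pos=1)
pos=1: emit RPAREN ')'
pos=2: emit PLUS '+'
pos=4: enter STRING mode
pos=4: emit STR "a" (now at pos=7)
pos=8: enter COMMENT mode (saw '/*')
exit COMMENT mode (now at pos=16)
pos=16: enter COMMENT mode (saw '/*')
exit COMMENT mode (now at pos=26)
pos=26: emit NUM '0' (now at pos=27)
pos=28: emit MINUS '-'
pos=29: emit ID 'tmp' (now at pos=32)
DONE. 7 tokens: [ID, RPAREN, PLUS, STR, NUM, MINUS, ID]
Position 29: char is 't' -> ID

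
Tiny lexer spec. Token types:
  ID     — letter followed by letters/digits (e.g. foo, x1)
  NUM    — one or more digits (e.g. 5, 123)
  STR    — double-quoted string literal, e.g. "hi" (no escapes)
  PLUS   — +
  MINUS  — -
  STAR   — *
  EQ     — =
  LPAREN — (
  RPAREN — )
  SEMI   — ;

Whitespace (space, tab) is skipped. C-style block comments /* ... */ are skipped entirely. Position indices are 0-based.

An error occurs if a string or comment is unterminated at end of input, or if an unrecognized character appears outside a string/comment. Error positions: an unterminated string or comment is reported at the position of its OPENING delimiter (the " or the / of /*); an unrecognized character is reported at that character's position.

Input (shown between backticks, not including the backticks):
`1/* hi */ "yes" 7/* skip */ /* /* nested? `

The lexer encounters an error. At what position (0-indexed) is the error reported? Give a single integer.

pos=0: emit NUM '1' (now at pos=1)
pos=1: enter COMMENT mode (saw '/*')
exit COMMENT mode (now at pos=9)
pos=10: enter STRING mode
pos=10: emit STR "yes" (now at pos=15)
pos=16: emit NUM '7' (now at pos=17)
pos=17: enter COMMENT mode (saw '/*')
exit COMMENT mode (now at pos=27)
pos=28: enter COMMENT mode (saw '/*')
pos=28: ERROR — unterminated comment (reached EOF)

Answer: 28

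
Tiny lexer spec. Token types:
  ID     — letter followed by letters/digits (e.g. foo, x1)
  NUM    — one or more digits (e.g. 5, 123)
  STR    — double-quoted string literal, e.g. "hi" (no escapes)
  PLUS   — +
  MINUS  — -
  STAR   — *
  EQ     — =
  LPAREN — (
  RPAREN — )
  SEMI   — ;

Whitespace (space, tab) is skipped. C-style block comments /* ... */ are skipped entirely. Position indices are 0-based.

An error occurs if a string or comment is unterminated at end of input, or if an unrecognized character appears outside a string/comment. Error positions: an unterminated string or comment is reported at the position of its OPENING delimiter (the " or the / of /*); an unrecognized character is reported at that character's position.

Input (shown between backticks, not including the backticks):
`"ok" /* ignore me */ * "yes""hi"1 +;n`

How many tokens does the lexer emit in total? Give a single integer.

pos=0: enter STRING mode
pos=0: emit STR "ok" (now at pos=4)
pos=5: enter COMMENT mode (saw '/*')
exit COMMENT mode (now at pos=20)
pos=21: emit STAR '*'
pos=23: enter STRING mode
pos=23: emit STR "yes" (now at pos=28)
pos=28: enter STRING mode
pos=28: emit STR "hi" (now at pos=32)
pos=32: emit NUM '1' (now at pos=33)
pos=34: emit PLUS '+'
pos=35: emit SEMI ';'
pos=36: emit ID 'n' (now at pos=37)
DONE. 8 tokens: [STR, STAR, STR, STR, NUM, PLUS, SEMI, ID]

Answer: 8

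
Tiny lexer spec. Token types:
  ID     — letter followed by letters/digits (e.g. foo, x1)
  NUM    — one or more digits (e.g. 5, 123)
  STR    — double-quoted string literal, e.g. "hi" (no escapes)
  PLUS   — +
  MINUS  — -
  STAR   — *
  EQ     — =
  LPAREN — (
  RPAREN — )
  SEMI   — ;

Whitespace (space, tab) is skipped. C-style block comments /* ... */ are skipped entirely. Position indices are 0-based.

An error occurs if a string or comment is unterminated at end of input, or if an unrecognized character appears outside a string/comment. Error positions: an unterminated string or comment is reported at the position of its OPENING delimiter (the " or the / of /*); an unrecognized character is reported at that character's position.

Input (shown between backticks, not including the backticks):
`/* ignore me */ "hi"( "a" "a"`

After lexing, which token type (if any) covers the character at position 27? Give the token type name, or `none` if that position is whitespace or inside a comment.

Answer: STR

Derivation:
pos=0: enter COMMENT mode (saw '/*')
exit COMMENT mode (now at pos=15)
pos=16: enter STRING mode
pos=16: emit STR "hi" (now at pos=20)
pos=20: emit LPAREN '('
pos=22: enter STRING mode
pos=22: emit STR "a" (now at pos=25)
pos=26: enter STRING mode
pos=26: emit STR "a" (now at pos=29)
DONE. 4 tokens: [STR, LPAREN, STR, STR]
Position 27: char is 'a' -> STR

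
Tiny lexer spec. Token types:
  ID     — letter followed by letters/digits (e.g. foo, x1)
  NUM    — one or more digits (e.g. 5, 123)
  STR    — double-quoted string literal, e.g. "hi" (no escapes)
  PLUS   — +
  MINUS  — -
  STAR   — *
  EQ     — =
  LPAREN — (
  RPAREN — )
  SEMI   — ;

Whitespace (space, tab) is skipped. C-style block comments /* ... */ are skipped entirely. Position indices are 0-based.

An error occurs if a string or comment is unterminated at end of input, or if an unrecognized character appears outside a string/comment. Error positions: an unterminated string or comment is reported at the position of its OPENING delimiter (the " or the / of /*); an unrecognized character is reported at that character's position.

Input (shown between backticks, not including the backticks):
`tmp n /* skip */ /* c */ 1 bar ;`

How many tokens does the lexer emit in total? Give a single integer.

pos=0: emit ID 'tmp' (now at pos=3)
pos=4: emit ID 'n' (now at pos=5)
pos=6: enter COMMENT mode (saw '/*')
exit COMMENT mode (now at pos=16)
pos=17: enter COMMENT mode (saw '/*')
exit COMMENT mode (now at pos=24)
pos=25: emit NUM '1' (now at pos=26)
pos=27: emit ID 'bar' (now at pos=30)
pos=31: emit SEMI ';'
DONE. 5 tokens: [ID, ID, NUM, ID, SEMI]

Answer: 5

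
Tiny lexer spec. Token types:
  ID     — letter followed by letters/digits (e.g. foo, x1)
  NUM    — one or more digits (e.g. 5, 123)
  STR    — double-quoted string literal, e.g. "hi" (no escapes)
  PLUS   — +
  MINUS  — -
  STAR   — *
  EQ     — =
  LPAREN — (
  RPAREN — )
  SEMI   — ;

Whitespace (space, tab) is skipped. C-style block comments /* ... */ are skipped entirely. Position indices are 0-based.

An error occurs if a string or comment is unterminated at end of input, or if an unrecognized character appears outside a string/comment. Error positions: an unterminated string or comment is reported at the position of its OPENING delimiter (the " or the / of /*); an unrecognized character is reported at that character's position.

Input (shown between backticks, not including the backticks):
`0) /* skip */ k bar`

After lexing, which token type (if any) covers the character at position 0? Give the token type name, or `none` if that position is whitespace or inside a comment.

Answer: NUM

Derivation:
pos=0: emit NUM '0' (now at pos=1)
pos=1: emit RPAREN ')'
pos=3: enter COMMENT mode (saw '/*')
exit COMMENT mode (now at pos=13)
pos=14: emit ID 'k' (now at pos=15)
pos=16: emit ID 'bar' (now at pos=19)
DONE. 4 tokens: [NUM, RPAREN, ID, ID]
Position 0: char is '0' -> NUM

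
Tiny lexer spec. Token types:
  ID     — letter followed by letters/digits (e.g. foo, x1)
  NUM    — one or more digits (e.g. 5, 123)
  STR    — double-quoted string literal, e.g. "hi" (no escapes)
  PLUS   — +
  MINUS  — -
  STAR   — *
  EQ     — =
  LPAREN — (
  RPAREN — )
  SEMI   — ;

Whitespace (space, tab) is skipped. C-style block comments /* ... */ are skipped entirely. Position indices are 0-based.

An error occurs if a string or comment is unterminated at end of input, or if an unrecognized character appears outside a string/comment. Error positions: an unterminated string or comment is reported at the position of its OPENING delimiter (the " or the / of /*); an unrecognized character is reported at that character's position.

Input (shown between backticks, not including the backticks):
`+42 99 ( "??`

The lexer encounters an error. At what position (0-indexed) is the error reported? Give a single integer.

pos=0: emit PLUS '+'
pos=1: emit NUM '42' (now at pos=3)
pos=4: emit NUM '99' (now at pos=6)
pos=7: emit LPAREN '('
pos=9: enter STRING mode
pos=9: ERROR — unterminated string

Answer: 9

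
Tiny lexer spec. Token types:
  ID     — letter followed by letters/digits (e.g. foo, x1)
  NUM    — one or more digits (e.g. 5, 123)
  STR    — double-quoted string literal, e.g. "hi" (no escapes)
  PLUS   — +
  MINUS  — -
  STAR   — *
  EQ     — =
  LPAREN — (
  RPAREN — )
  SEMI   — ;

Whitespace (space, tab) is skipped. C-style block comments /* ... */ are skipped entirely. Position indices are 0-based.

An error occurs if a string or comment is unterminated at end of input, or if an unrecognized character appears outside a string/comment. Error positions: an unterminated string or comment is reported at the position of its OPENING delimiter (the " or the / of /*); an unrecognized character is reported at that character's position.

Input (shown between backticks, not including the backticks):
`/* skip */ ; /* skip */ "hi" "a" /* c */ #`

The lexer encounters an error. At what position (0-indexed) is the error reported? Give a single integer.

pos=0: enter COMMENT mode (saw '/*')
exit COMMENT mode (now at pos=10)
pos=11: emit SEMI ';'
pos=13: enter COMMENT mode (saw '/*')
exit COMMENT mode (now at pos=23)
pos=24: enter STRING mode
pos=24: emit STR "hi" (now at pos=28)
pos=29: enter STRING mode
pos=29: emit STR "a" (now at pos=32)
pos=33: enter COMMENT mode (saw '/*')
exit COMMENT mode (now at pos=40)
pos=41: ERROR — unrecognized char '#'

Answer: 41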